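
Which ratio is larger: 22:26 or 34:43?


22/26 = 0.8462
34/43 = 0.7907
0.8462 > 0.7907, so 22:26 is greater
= 22:26

22:26


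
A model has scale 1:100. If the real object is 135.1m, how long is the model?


Model size = real / scale
= 135.1 / 100
= 1.3510 m

1.3510 m


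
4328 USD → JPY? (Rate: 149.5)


Amount × rate = 4328 × 149.5
= 647036.00 JPY

647036.00 JPY


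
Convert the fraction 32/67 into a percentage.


Percentage = (part / whole) × 100
= (32 / 67) × 100
≈ 47.76%

47.76%


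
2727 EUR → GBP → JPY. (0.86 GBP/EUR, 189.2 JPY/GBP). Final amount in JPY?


Step 1: 2727 EUR × 0.86 = 2345.22 GBP
Step 2: 2345.22 GBP × 189.2 = 443715.62 JPY
Implied rate EUR→JPY = 0.86 × 189.2 = 162.7120
= 443715.62 JPY

443715.62 JPY


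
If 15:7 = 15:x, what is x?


Cross multiply: 15 × x = 7 × 15
15x = 105
x = 105 / 15
= 7.00

7.00


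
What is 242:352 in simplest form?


GCD(242, 352) = 22
242/22 : 352/22
= 11:16

11:16


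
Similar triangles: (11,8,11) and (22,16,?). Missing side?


Scale factor = 22/11 = 2
Missing side = 11 × 2
= 22.0

22.0


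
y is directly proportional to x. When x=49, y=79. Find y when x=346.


Direct proportion: y/x = constant
k = 79/49 ≈ 1.6122
y₂ = k × 346 = 79 × 346 / 49 = 27334/49
≈ 557.84

557.84


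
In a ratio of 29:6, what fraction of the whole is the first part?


Total parts = 29 + 6 = 35
First part: 29/35 = 29/35
= 29/35

29/35


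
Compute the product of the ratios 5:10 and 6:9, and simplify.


Compound ratio = (5×6) : (10×9)
= 30:90
GCD = 30
= 1:3

1:3


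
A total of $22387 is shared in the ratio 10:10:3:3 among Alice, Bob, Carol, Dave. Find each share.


Total parts = 10 + 10 + 3 + 3 = 26
Alice: 22387 × 10/26 = 8610.38
Bob: 22387 × 10/26 = 8610.38
Carol: 22387 × 3/26 = 2583.12
Dave: 22387 × 3/26 = 2583.12
= Alice: $8610.38, Bob: $8610.38, Carol: $2583.12, Dave: $2583.12

Alice: $8610.38, Bob: $8610.38, Carol: $2583.12, Dave: $2583.12


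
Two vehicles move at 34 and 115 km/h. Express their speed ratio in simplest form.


Ratio = 34:115
GCD = 1
Simplified = 34:115
Time ratio (same distance) = 115:34
Speed ratio = 34:115

34:115


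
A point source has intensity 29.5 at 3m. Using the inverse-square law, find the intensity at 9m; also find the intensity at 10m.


I₁d₁² = I₂d₂²
I at 9m = 29.5 × (3/9)² = 29.5 × 9/81 = 265.5/81 ≈ 3.2778
I at 10m = 29.5 × (3/10)² = 29.5 × 9/100 = 265.5/100 = 2.6550
= 3.2778 and 2.6550

3.2778 and 2.6550


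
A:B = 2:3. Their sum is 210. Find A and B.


Let A = 2k, B = 3k.
2k + 3k = 210
5k = 210 → k = 210/5 = 42
A = 2×42 = 84, B = 3×42 = 126
= A = 84, B = 126

A = 84, B = 126


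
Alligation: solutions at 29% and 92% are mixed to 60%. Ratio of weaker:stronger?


Let x parts of 29% mix with y parts of 92%.
29x + 92y = 60(x + y)
29x + 92y = 60x + 60y
x(29 - 60) = y(60 - 92)
x/y = (92 - 60)/(60 - 29) = 32/31
Simplify: 32:31
= 32:31

32:31


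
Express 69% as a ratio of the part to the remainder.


69% means 69 parts out of 100; remainder = 31
Part : remainder = 69:31
GCD = 1
= 69:31

69:31


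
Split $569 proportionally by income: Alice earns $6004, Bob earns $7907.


Total income = 6004 + 7907 = $13911
Alice: $569 × 6004/13911 = $245.58
Bob: $569 × 7907/13911 = $323.42
= Alice: $245.58, Bob: $323.42

Alice: $245.58, Bob: $323.42


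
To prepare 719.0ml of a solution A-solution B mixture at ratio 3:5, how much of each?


Total parts = 3 + 5 = 8
solution A: 719.0 × 3/8 = 269.6ml
solution B: 719.0 × 5/8 = 449.4ml
= 269.6ml and 449.4ml

269.6ml and 449.4ml


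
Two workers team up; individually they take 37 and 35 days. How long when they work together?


Rate of A = 1/37 per day
Rate of B = 1/35 per day
Combined rate = 1/37 + 1/35 = 72/1295 ≈ 0.0556 per day
Days = 1 / combined rate = 1295/72
≈ 17.99 days

17.99 days


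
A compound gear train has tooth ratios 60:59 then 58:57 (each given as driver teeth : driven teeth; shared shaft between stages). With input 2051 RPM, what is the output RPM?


Stage 1: RPM_B = RPM_A × t_A/t_B = 2051 × 60/59 = 123060/59 ≈ 2085.76
B and C share a shaft → RPM_C = RPM_B
Stage 2: RPM_D = RPM_C × t_C/t_D = RPM_A × (t_A×t_C)/(t_B×t_D)
Overall ratio = (60×58)/(59×57) = 3480/3363
RPM_D = 2051 × 3480/3363 = 7137480/3363
≈ 2122.36 RPM

2122.36 RPM


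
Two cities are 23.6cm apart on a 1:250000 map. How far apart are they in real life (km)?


Real distance = map distance × scale
= 23.6cm × 250000
= 5900000 cm = 59000.0 m
= 59.000 km

59.000 km


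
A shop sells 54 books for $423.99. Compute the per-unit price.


Unit rate = total / quantity
= 423.99 / 54
= $7.85 per unit

$7.85 per unit


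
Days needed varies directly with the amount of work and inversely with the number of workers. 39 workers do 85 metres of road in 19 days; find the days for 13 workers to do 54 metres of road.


Days ∝ work / workers, so d₂ = d₁ × (m₁/m₂) × (w₂/w₁)
Workers factor (inverse): 39/13 = 3.0000
Work factor (direct): 54/85 ≈ 0.6353
d₂ = 19 × 39/13 × 54/85 = (19 × 39 × 54) / (13 × 85) = 40014/1105
≈ 36.21 days

36.21 days


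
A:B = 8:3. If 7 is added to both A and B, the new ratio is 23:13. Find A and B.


Let A = 8k, B = 3k.
(8k + 7) / (3k + 7) = 23/13
Cross-multiply: 13(8k + 7) = 23(3k + 7)
104k + 91 = 69k + 161
104k - 69k = 161 - 91
35k = 70
k = 70/35 = 2
A = 8×2 = 16, B = 3×2 = 6
= A = 16, B = 6

A = 16, B = 6


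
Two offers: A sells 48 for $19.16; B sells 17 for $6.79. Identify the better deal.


Deal A: $19.16/48 = $0.3992/unit
Deal B: $6.79/17 = $0.3994/unit
A is cheaper per unit
= Deal A

Deal A


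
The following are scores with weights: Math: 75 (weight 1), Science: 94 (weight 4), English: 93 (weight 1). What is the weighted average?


Numerator = 75×1 + 94×4 + 93×1
= 75 + 376 + 93
= 544
Total weight = 6
Weighted avg = 544/6
= 90.67

90.67


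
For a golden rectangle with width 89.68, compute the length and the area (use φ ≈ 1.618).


φ = (1 + √5) / 2 ≈ 1.618
Length = width × φ = 89.68 × 1.618 = 145.10224
≈ 145.10
Area = width × length = 89.68 × 145.10224 = 13012.7688832 ≈ 13012.77
= Length: 145.10, Area: 13012.77

Length: 145.10, Area: 13012.77


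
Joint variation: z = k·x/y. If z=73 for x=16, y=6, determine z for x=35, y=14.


z = k·x/y
Solve for k using the known point: k = z·y/x = 73×6/16 = 438/16 = 27.3750
Now evaluate at x=35, y=14:
z = k × 35 / 14 = (438 × 35) / (16 × 14) = 15330/224
= 68.4375

68.4375


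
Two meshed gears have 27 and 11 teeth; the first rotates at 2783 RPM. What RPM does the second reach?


Gear ratio = 27:11 = 27:11
RPM_B = RPM_A × (teeth_A / teeth_B)
= 2783 × (27/11)
= 6831.0 RPM

6831.0 RPM


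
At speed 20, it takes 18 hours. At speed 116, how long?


Inverse proportion: x × y = constant
k = 20 × 18 = 360
y₂ = k / 116 = 360 / 116
= 3.10

3.10


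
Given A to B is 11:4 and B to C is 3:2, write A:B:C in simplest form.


Match B: multiply A:B by 3 → 33:12
Multiply B:C by 4 → 12:8
Combined: 33:12:8
GCD = 1
= 33:12:8

33:12:8


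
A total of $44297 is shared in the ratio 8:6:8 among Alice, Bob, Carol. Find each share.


Total parts = 8 + 6 + 8 = 22
Alice: 44297 × 8/22 = 16108.00
Bob: 44297 × 6/22 = 12081.00
Carol: 44297 × 8/22 = 16108.00
= Alice: $16108.00, Bob: $12081.00, Carol: $16108.00

Alice: $16108.00, Bob: $12081.00, Carol: $16108.00


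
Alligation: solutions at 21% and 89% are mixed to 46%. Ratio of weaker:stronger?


Let x parts of 21% mix with y parts of 89%.
21x + 89y = 46(x + y)
21x + 89y = 46x + 46y
x(21 - 46) = y(46 - 89)
x/y = (89 - 46)/(46 - 21) = 43/25
Simplify: 43:25
= 43:25

43:25


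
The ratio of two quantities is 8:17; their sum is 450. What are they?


Let A = 8k, B = 17k.
8k + 17k = 450
25k = 450 → k = 450/25 = 18
A = 8×18 = 144, B = 17×18 = 306
= A = 144, B = 306

A = 144, B = 306


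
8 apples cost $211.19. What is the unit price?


Unit rate = total / quantity
= 211.19 / 8
= $26.40 per unit

$26.40 per unit


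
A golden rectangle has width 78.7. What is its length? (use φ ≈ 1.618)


φ = (1 + √5) / 2 ≈ 1.618
Length = width × φ = 78.7 × 1.618 = 127.3366
≈ 127.34

127.34


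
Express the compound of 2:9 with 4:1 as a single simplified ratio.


Compound ratio = (2×4) : (9×1)
= 8:9
GCD = 1
= 8:9

8:9


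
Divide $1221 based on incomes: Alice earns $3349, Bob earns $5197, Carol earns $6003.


Total income = 3349 + 5197 + 6003 = $14549
Alice: $1221 × 3349/14549 = $281.06
Bob: $1221 × 5197/14549 = $436.15
Carol: $1221 × 6003/14549 = $503.79
= Alice: $281.06, Bob: $436.15, Carol: $503.79

Alice: $281.06, Bob: $436.15, Carol: $503.79


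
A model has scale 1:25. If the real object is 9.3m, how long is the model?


Model size = real / scale
= 9.3 / 25
= 0.3720 m

0.3720 m


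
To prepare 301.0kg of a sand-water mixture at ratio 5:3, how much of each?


Total parts = 5 + 3 = 8
sand: 301.0 × 5/8 = 188.1kg
water: 301.0 × 3/8 = 112.9kg
= 188.1kg and 112.9kg

188.1kg and 112.9kg


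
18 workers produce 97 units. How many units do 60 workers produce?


Direct proportion: y/x = constant
k = 97/18 ≈ 5.3889
y₂ = k × 60 = 97 × 60 / 18 = 5820/18
≈ 323.33

323.33


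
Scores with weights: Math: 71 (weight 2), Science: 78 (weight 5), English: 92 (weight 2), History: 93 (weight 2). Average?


Numerator = 71×2 + 78×5 + 92×2 + 93×2
= 142 + 390 + 184 + 186
= 902
Total weight = 11
Weighted avg = 902/11
= 82.00

82.00


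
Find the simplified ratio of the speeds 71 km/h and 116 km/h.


Ratio = 71:116
GCD = 1
Simplified = 71:116
Time ratio (same distance) = 116:71
Speed ratio = 71:116

71:116


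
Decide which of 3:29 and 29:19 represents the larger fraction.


3/29 = 0.1034
29/19 = 1.5263
0.1034 < 1.5263, so 3:29 is less
= 29:19

29:19


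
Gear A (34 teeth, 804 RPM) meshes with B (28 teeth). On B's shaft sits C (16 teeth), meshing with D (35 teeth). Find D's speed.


Stage 1: RPM_B = RPM_A × t_A/t_B = 804 × 34/28 = 27336/28 ≈ 976.29
B and C share a shaft → RPM_C = RPM_B
Stage 2: RPM_D = RPM_C × t_C/t_D = RPM_A × (t_A×t_C)/(t_B×t_D)
Overall ratio = (34×16)/(28×35) = 544/980
RPM_D = 804 × 544/980 = 437376/980
≈ 446.30 RPM

446.30 RPM


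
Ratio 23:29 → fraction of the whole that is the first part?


Total parts = 23 + 29 = 52
First part: 23/52 = 23/52
= 23/52

23/52


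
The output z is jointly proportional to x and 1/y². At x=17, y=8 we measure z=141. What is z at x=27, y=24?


z = k·x/y²
Solve for k using the known point: k = z·y²/x = 141×64/17 = 9024/17 ≈ 530.8235
Now evaluate at x=27, y=24:
z = k × 27 / 576 = (9024 × 27) / (17 × 576) = 243648/9792
≈ 24.8824

24.8824


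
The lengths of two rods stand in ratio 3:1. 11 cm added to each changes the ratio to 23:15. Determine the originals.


Let A = 3k, B = 1k.
(3k + 11) / (1k + 11) = 23/15
Cross-multiply: 15(3k + 11) = 23(1k + 11)
45k + 165 = 23k + 253
45k - 23k = 253 - 165
22k = 88
k = 88/22 = 4
A = 3×4 = 12, B = 1×4 = 4
= A = 12, B = 4

A = 12, B = 4


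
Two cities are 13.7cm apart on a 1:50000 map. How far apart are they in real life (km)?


Real distance = map distance × scale
= 13.7cm × 50000
= 685000 cm = 6850.0 m
= 6.850 km

6.850 km


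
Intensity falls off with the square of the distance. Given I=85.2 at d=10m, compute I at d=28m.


I₁d₁² = I₂d₂²
I₂ = I₁ × (d₁/d₂)²
= 85.2 × (10/28)²
= 85.2 × 100/784
= 8520/784
≈ 10.8673

10.8673


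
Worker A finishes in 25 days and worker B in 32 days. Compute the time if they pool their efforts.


Rate of A = 1/25 per day
Rate of B = 1/32 per day
Combined rate = 1/25 + 1/32 = 57/800 ≈ 0.0713 per day
Days = 1 / combined rate = 800/57
≈ 14.04 days

14.04 days


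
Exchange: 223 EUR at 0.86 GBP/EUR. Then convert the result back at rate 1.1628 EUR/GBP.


Amount × rate = 223 × 0.86 = 191.78 GBP
Round-trip: 191.78 × 1.1628 = 223.00 EUR
= 191.78 GBP, then 223.00 EUR

191.78 GBP, then 223.00 EUR


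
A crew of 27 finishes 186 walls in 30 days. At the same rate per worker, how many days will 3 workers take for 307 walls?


Days ∝ work / workers, so d₂ = d₁ × (m₁/m₂) × (w₂/w₁)
Workers factor (inverse): 27/3 = 9.0000
Work factor (direct): 307/186 ≈ 1.6505
d₂ = 30 × 27/3 × 307/186 = (30 × 27 × 307) / (3 × 186) = 248670/558
≈ 445.65 days

445.65 days


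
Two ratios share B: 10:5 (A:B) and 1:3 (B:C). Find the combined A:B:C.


Match B: multiply A:B by 1 → 10:5
Multiply B:C by 5 → 5:15
Combined: 10:5:15
GCD = 5
= 2:1:3

2:1:3


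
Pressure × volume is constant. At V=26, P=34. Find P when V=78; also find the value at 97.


Inverse proportion: x × y = constant
k = 26 × 34 = 884
At x=78: k/78 = 11.33
At x=97: k/97 = 9.11
= 11.33 and 9.11

11.33 and 9.11


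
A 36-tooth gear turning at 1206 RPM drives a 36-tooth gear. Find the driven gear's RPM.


Gear ratio = 36:36 = 1:1
RPM_B = RPM_A × (teeth_A / teeth_B)
= 1206 × (36/36)
= 1206.0 RPM

1206.0 RPM


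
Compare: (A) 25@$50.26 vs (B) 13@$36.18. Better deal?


Deal A: $50.26/25 = $2.0104/unit
Deal B: $36.18/13 = $2.7831/unit
A is cheaper per unit
= Deal A

Deal A


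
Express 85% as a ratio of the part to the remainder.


85% means 85 parts out of 100; remainder = 15
Part : remainder = 85:15
GCD = 5
= 17:3

17:3


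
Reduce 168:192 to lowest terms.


GCD(168, 192) = 24
168/24 : 192/24
= 7:8

7:8


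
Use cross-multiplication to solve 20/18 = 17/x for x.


Cross multiply: 20 × x = 18 × 17
20x = 306
x = 306 / 20
= 15.30

15.30


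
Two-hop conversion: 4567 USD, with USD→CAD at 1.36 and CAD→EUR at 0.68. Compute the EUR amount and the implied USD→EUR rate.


Step 1: 4567 USD × 1.36 = 6211.12 CAD
Step 2: 6211.12 CAD × 0.68 = 4223.56 EUR
Implied rate USD→EUR = 1.36 × 0.68 = 0.9248
= 4223.56 EUR; implied rate 0.9248 EUR/USD

4223.56 EUR; implied rate 0.9248 EUR/USD


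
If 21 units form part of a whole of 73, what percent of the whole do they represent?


Percentage = (part / whole) × 100
= (21 / 73) × 100
≈ 28.77%

28.77%


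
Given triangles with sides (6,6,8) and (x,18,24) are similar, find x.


Scale factor = 18/6 = 3
Missing side = 6 × 3
= 18.0

18.0


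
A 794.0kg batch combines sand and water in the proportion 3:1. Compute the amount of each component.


Total parts = 3 + 1 = 4
sand: 794.0 × 3/4 = 595.5kg
water: 794.0 × 1/4 = 198.5kg
= 595.5kg and 198.5kg

595.5kg and 198.5kg


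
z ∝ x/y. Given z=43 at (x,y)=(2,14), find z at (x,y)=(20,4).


z = k·x/y
Solve for k using the known point: k = z·y/x = 43×14/2 = 602/2 = 301.0000
Now evaluate at x=20, y=4:
z = k × 20 / 4 = (602 × 20) / (2 × 4) = 12040/8
= 1505.0000

1505.0000


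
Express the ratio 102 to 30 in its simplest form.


GCD(102, 30) = 6
102/6 : 30/6
= 17:5

17:5


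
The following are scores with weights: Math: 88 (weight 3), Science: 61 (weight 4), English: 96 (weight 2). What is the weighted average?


Numerator = 88×3 + 61×4 + 96×2
= 264 + 244 + 192
= 700
Total weight = 9
Weighted avg = 700/9
= 77.78

77.78


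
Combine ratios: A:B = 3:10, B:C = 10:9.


Match B: multiply A:B by 10 → 30:100
Multiply B:C by 10 → 100:90
Combined: 30:100:90
GCD = 10
= 3:10:9

3:10:9


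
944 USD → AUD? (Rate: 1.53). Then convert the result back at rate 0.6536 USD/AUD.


Amount × rate = 944 × 1.53 = 1444.32 AUD
Round-trip: 1444.32 × 0.6536 = 944.01 USD
= 1444.32 AUD, then 944.01 USD

1444.32 AUD, then 944.01 USD


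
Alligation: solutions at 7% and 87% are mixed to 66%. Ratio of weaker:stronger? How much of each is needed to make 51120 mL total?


Let x parts of 7% mix with y parts of 87%.
7x + 87y = 66(x + y)
7x + 87y = 66x + 66y
x(7 - 66) = y(66 - 87)
x/y = (87 - 66)/(66 - 7) = 21/59
Simplify: 21:59
Total parts = 80; one part = 51120/80 = 639.00 mL
7% solution: 21×639.00 = 13419.00 mL
87% solution: 59×639.00 = 37701.00 mL
= ratio 21:59; 13419.00 mL and 37701.00 mL

ratio 21:59; 13419.00 mL and 37701.00 mL


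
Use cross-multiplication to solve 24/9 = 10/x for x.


Cross multiply: 24 × x = 9 × 10
24x = 90
x = 90 / 24
= 3.75

3.75


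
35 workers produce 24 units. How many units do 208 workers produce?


Direct proportion: y/x = constant
k = 24/35 ≈ 0.6857
y₂ = k × 208 = 24 × 208 / 35 = 4992/35
≈ 142.63

142.63


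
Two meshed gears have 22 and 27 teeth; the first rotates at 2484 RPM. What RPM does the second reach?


Gear ratio = 22:27 = 22:27
RPM_B = RPM_A × (teeth_A / teeth_B)
= 2484 × (22/27)
= 2024.0 RPM

2024.0 RPM


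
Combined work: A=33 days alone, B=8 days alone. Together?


Rate of A = 1/33 per day
Rate of B = 1/8 per day
Combined rate = 1/33 + 1/8 = 41/264 ≈ 0.1553 per day
Days = 1 / combined rate = 264/41
≈ 6.44 days

6.44 days


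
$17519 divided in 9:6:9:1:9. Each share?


Total parts = 9 + 6 + 9 + 1 + 9 = 34
Part 1: 17519 × 9/34 = 4637.38
Part 2: 17519 × 6/34 = 3091.59
Part 3: 17519 × 9/34 = 4637.38
Part 4: 17519 × 1/34 = 515.26
Part 5: 17519 × 9/34 = 4637.38
= Part 1: $4637.38, Part 2: $3091.59, Part 3: $4637.38, Part 4: $515.26, Part 5: $4637.38

Part 1: $4637.38, Part 2: $3091.59, Part 3: $4637.38, Part 4: $515.26, Part 5: $4637.38


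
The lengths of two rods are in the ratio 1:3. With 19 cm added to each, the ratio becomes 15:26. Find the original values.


Let A = 1k, B = 3k.
(1k + 19) / (3k + 19) = 15/26
Cross-multiply: 26(1k + 19) = 15(3k + 19)
26k + 494 = 45k + 285
26k - 45k = 285 - 494
-19k = -209
k = -209/-19 = 11
A = 1×11 = 11, B = 3×11 = 33
= A = 11, B = 33

A = 11, B = 33


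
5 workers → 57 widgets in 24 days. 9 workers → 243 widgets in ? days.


Days ∝ work / workers, so d₂ = d₁ × (m₁/m₂) × (w₂/w₁)
Workers factor (inverse): 5/9 ≈ 0.5556
Work factor (direct): 243/57 ≈ 4.2632
d₂ = 24 × 5/9 × 243/57 = (24 × 5 × 243) / (9 × 57) = 29160/513
≈ 56.84 days

56.84 days


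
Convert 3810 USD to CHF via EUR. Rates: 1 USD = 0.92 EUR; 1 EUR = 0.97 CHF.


Step 1: 3810 USD × 0.92 = 3505.20 EUR
Step 2: 3505.20 EUR × 0.97 = 3400.04 CHF
Implied rate USD→CHF = 0.92 × 0.97 = 0.8924
= 3400.04 CHF

3400.04 CHF


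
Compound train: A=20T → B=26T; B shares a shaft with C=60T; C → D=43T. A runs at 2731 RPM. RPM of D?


Stage 1: RPM_B = RPM_A × t_A/t_B = 2731 × 20/26 = 54620/26 ≈ 2100.77
B and C share a shaft → RPM_C = RPM_B
Stage 2: RPM_D = RPM_C × t_C/t_D = RPM_A × (t_A×t_C)/(t_B×t_D)
Overall ratio = (20×60)/(26×43) = 1200/1118
RPM_D = 2731 × 1200/1118 = 3277200/1118
≈ 2931.31 RPM

2931.31 RPM


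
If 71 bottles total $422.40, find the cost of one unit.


Unit rate = total / quantity
= 422.40 / 71
= $5.95 per unit

$5.95 per unit


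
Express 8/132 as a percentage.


Percentage = (part / whole) × 100
= (8 / 132) × 100
≈ 6.06%

6.06%


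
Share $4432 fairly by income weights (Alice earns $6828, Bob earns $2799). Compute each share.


Total income = 6828 + 2799 = $9627
Alice: $4432 × 6828/9627 = $3143.42
Bob: $4432 × 2799/9627 = $1288.58
= Alice: $3143.42, Bob: $1288.58

Alice: $3143.42, Bob: $1288.58


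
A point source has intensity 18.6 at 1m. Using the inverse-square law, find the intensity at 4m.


I₁d₁² = I₂d₂²
I₂ = I₁ × (d₁/d₂)²
= 18.6 × (1/4)²
= 18.6 × 1/16
= 18.6/16
= 1.1625

1.1625


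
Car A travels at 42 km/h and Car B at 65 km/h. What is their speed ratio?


Ratio = 42:65
GCD = 1
Simplified = 42:65
Time ratio (same distance) = 65:42
Speed ratio = 42:65

42:65


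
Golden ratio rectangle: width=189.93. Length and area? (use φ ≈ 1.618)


φ = (1 + √5) / 2 ≈ 1.618
Length = width × φ = 189.93 × 1.618 = 307.30674
≈ 307.31
Area = width × length = 189.93 × 307.30674 = 58366.7691282 ≈ 58366.77
= Length: 307.31, Area: 58366.77

Length: 307.31, Area: 58366.77


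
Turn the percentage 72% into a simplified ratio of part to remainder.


72% means 72 parts out of 100; remainder = 28
Part : remainder = 72:28
GCD = 4
= 18:7

18:7


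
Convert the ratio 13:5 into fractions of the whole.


Total parts = 13 + 5 = 18
First part: 13/18 = 13/18
Second part: 5/18 = 5/18
= 13/18 and 5/18

13/18 and 5/18


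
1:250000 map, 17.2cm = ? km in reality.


Real distance = map distance × scale
= 17.2cm × 250000
= 4300000 cm = 43000.0 m
= 43.000 km

43.000 km


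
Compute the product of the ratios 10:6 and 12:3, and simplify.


Compound ratio = (10×12) : (6×3)
= 120:18
GCD = 6
= 20:3

20:3


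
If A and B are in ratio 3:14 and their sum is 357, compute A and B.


Let A = 3k, B = 14k.
3k + 14k = 357
17k = 357 → k = 357/17 = 21
A = 3×21 = 63, B = 14×21 = 294
= A = 63, B = 294

A = 63, B = 294


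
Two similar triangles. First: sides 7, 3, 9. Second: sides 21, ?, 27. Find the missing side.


Scale factor = 21/7 = 3
Missing side = 3 × 3
= 9.0

9.0


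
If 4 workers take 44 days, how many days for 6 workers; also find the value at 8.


Inverse proportion: x × y = constant
k = 4 × 44 = 176
At x=6: k/6 = 29.33
At x=8: k/8 = 22.00
= 29.33 and 22.00

29.33 and 22.00


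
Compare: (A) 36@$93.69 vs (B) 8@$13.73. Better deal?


Deal A: $93.69/36 = $2.6025/unit
Deal B: $13.73/8 = $1.7163/unit
B is cheaper per unit
= Deal B

Deal B


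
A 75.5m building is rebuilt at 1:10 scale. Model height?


Model size = real / scale
= 75.5 / 10
= 7.5500 m

7.5500 m


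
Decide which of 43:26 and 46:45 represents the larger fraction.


43/26 = 1.6538
46/45 = 1.0222
1.6538 > 1.0222, so 43:26 is greater
= 43:26

43:26


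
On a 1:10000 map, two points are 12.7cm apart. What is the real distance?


Real distance = map distance × scale
= 12.7cm × 10000
= 127000 cm = 1270.0 m
= 1.270 km

1.270 km


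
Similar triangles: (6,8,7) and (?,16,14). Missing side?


Scale factor = 16/8 = 2
Missing side = 6 × 2
= 12.0

12.0


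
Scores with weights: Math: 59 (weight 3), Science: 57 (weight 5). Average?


Numerator = 59×3 + 57×5
= 177 + 285
= 462
Total weight = 8
Weighted avg = 462/8
= 57.75

57.75


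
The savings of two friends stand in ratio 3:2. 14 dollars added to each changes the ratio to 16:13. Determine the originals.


Let A = 3k, B = 2k.
(3k + 14) / (2k + 14) = 16/13
Cross-multiply: 13(3k + 14) = 16(2k + 14)
39k + 182 = 32k + 224
39k - 32k = 224 - 182
7k = 42
k = 42/7 = 6
A = 3×6 = 18, B = 2×6 = 12
= A = 18, B = 12

A = 18, B = 12


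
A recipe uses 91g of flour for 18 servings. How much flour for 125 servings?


Direct proportion: y/x = constant
k = 91/18 ≈ 5.0556
y₂ = k × 125 = 91 × 125 / 18 = 11375/18
≈ 631.94

631.94


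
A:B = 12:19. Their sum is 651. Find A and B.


Let A = 12k, B = 19k.
12k + 19k = 651
31k = 651 → k = 651/31 = 21
A = 12×21 = 252, B = 19×21 = 399
= A = 252, B = 399

A = 252, B = 399


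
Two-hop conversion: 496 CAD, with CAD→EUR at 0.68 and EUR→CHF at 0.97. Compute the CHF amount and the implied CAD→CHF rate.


Step 1: 496 CAD × 0.68 = 337.28 EUR
Step 2: 337.28 EUR × 0.97 = 327.16 CHF
Implied rate CAD→CHF = 0.68 × 0.97 = 0.6596
= 327.16 CHF; implied rate 0.6596 CHF/CAD

327.16 CHF; implied rate 0.6596 CHF/CAD


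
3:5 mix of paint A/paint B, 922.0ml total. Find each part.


Total parts = 3 + 5 = 8
paint A: 922.0 × 3/8 = 345.8ml
paint B: 922.0 × 5/8 = 576.3ml
= 345.8ml and 576.3ml

345.8ml and 576.3ml


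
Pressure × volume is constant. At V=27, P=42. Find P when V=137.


Inverse proportion: x × y = constant
k = 27 × 42 = 1134
y₂ = k / 137 = 1134 / 137
= 8.28

8.28


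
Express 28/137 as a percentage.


Percentage = (part / whole) × 100
= (28 / 137) × 100
≈ 20.44%

20.44%


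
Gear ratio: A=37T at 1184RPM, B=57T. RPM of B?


Gear ratio = 37:57 = 37:57
RPM_B = RPM_A × (teeth_A / teeth_B)
= 1184 × (37/57)
= 768.6 RPM

768.6 RPM


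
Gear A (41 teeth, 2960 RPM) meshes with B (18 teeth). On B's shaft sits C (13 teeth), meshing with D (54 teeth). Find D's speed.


Stage 1: RPM_B = RPM_A × t_A/t_B = 2960 × 41/18 = 121360/18 ≈ 6742.22
B and C share a shaft → RPM_C = RPM_B
Stage 2: RPM_D = RPM_C × t_C/t_D = RPM_A × (t_A×t_C)/(t_B×t_D)
Overall ratio = (41×13)/(18×54) = 533/972
RPM_D = 2960 × 533/972 = 1577680/972
≈ 1623.13 RPM

1623.13 RPM


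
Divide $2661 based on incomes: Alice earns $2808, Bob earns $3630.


Total income = 2808 + 3630 = $6438
Alice: $2661 × 2808/6438 = $1160.62
Bob: $2661 × 3630/6438 = $1500.38
= Alice: $1160.62, Bob: $1500.38

Alice: $1160.62, Bob: $1500.38


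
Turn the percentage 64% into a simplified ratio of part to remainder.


64% means 64 parts out of 100; remainder = 36
Part : remainder = 64:36
GCD = 4
= 16:9

16:9


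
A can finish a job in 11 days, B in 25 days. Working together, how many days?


Rate of A = 1/11 per day
Rate of B = 1/25 per day
Combined rate = 1/11 + 1/25 = 36/275 ≈ 0.1309 per day
Days = 1 / combined rate = 275/36
≈ 7.64 days

7.64 days


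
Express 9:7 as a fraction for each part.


Total parts = 9 + 7 = 16
First part: 9/16 = 9/16
Second part: 7/16 = 7/16
= 9/16 and 7/16

9/16 and 7/16


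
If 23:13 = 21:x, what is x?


Cross multiply: 23 × x = 13 × 21
23x = 273
x = 273 / 23
= 11.87

11.87


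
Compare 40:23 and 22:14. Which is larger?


40/23 = 1.7391
22/14 = 1.5714
1.7391 > 1.5714, so 40:23 is greater
= 40:23

40:23


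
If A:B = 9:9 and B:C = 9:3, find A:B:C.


Match B: multiply A:B by 9 → 81:81
Multiply B:C by 9 → 81:27
Combined: 81:81:27
GCD = 27
= 3:3:1

3:3:1


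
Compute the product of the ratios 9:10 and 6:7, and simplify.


Compound ratio = (9×6) : (10×7)
= 54:70
GCD = 2
= 27:35

27:35


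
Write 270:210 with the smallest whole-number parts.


GCD(270, 210) = 30
270/30 : 210/30
= 9:7

9:7


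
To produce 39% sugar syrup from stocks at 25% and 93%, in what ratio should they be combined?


Let x parts of 25% mix with y parts of 93%.
25x + 93y = 39(x + y)
25x + 93y = 39x + 39y
x(25 - 39) = y(39 - 93)
x/y = (93 - 39)/(39 - 25) = 54/14
Simplify: 27:7
= 27:7

27:7


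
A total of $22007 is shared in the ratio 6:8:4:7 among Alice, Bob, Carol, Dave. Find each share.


Total parts = 6 + 8 + 4 + 7 = 25
Alice: 22007 × 6/25 = 5281.68
Bob: 22007 × 8/25 = 7042.24
Carol: 22007 × 4/25 = 3521.12
Dave: 22007 × 7/25 = 6161.96
= Alice: $5281.68, Bob: $7042.24, Carol: $3521.12, Dave: $6161.96

Alice: $5281.68, Bob: $7042.24, Carol: $3521.12, Dave: $6161.96


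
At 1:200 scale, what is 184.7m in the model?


Model size = real / scale
= 184.7 / 200
= 0.9235 m

0.9235 m


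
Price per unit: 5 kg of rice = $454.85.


Unit rate = total / quantity
= 454.85 / 5
= $90.97 per unit

$90.97 per unit


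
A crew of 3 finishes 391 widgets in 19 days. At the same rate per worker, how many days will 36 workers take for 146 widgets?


Days ∝ work / workers, so d₂ = d₁ × (m₁/m₂) × (w₂/w₁)
Workers factor (inverse): 3/36 ≈ 0.0833
Work factor (direct): 146/391 ≈ 0.3734
d₂ = 19 × 3/36 × 146/391 = (19 × 3 × 146) / (36 × 391) = 8322/14076
≈ 0.59 days

0.59 days


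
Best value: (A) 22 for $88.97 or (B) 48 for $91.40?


Deal A: $88.97/22 = $4.0441/unit
Deal B: $91.40/48 = $1.9042/unit
B is cheaper per unit
= Deal B

Deal B


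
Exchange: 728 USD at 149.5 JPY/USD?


Amount × rate = 728 × 149.5
= 108836.00 JPY

108836.00 JPY


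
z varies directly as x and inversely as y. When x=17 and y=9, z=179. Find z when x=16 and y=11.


z = k·x/y
Solve for k using the known point: k = z·y/x = 179×9/17 = 1611/17 ≈ 94.7647
Now evaluate at x=16, y=11:
z = k × 16 / 11 = (1611 × 16) / (17 × 11) = 25776/187
≈ 137.8396

137.8396


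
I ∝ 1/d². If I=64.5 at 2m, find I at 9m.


I₁d₁² = I₂d₂²
I₂ = I₁ × (d₁/d₂)²
= 64.5 × (2/9)²
= 64.5 × 4/81
= 258/81
≈ 3.1852

3.1852


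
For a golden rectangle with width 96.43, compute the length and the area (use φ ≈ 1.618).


φ = (1 + √5) / 2 ≈ 1.618
Length = width × φ = 96.43 × 1.618 = 156.02374
≈ 156.02
Area = width × length = 96.43 × 156.02374 = 15045.3692482 ≈ 15045.37
= Length: 156.02, Area: 15045.37

Length: 156.02, Area: 15045.37


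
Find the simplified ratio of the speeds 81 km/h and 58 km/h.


Ratio = 81:58
GCD = 1
Simplified = 81:58
Time ratio (same distance) = 58:81
Speed ratio = 81:58

81:58


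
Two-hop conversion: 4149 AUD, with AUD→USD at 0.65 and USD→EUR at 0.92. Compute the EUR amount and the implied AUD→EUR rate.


Step 1: 4149 AUD × 0.65 = 2696.85 USD
Step 2: 2696.85 USD × 0.92 = 2481.10 EUR
Implied rate AUD→EUR = 0.65 × 0.92 = 0.5980
= 2481.10 EUR; implied rate 0.5980 EUR/AUD

2481.10 EUR; implied rate 0.5980 EUR/AUD


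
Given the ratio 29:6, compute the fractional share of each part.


Total parts = 29 + 6 = 35
First part: 29/35 = 29/35
Second part: 6/35 = 6/35
= 29/35 and 6/35

29/35 and 6/35


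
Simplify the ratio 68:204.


GCD(68, 204) = 68
68/68 : 204/68
= 1:3

1:3


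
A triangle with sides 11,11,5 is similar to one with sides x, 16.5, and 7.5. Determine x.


Scale factor = 16.5/11 = 1.5
Missing side = 11 × 1.5
= 16.5

16.5


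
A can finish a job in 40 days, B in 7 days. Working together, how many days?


Rate of A = 1/40 per day
Rate of B = 1/7 per day
Combined rate = 1/40 + 1/7 = 47/280 ≈ 0.1679 per day
Days = 1 / combined rate = 280/47
≈ 5.96 days

5.96 days


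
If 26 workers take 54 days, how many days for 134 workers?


Inverse proportion: x × y = constant
k = 26 × 54 = 1404
y₂ = k / 134 = 1404 / 134
= 10.48

10.48


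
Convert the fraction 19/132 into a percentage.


Percentage = (part / whole) × 100
= (19 / 132) × 100
≈ 14.39%

14.39%


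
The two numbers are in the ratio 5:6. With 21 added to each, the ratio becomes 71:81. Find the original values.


Let A = 5k, B = 6k.
(5k + 21) / (6k + 21) = 71/81
Cross-multiply: 81(5k + 21) = 71(6k + 21)
405k + 1701 = 426k + 1491
405k - 426k = 1491 - 1701
-21k = -210
k = -210/-21 = 10
A = 5×10 = 50, B = 6×10 = 60
= A = 50, B = 60

A = 50, B = 60


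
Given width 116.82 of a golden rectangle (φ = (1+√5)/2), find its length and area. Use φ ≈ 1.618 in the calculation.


φ = (1 + √5) / 2 ≈ 1.618
Length = width × φ = 116.82 × 1.618 = 189.01476
≈ 189.01
Area = width × length = 116.82 × 189.01476 = 22080.7042632 ≈ 22080.70
= Length: 189.01, Area: 22080.70

Length: 189.01, Area: 22080.70


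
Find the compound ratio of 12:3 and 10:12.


Compound ratio = (12×10) : (3×12)
= 120:36
GCD = 12
= 10:3

10:3


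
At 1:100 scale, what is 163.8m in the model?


Model size = real / scale
= 163.8 / 100
= 1.6380 m

1.6380 m


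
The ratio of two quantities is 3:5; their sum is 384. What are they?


Let A = 3k, B = 5k.
3k + 5k = 384
8k = 384 → k = 384/8 = 48
A = 3×48 = 144, B = 5×48 = 240
= A = 144, B = 240

A = 144, B = 240


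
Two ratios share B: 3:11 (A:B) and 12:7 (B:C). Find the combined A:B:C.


Match B: multiply A:B by 12 → 36:132
Multiply B:C by 11 → 132:77
Combined: 36:132:77
GCD = 1
= 36:132:77

36:132:77


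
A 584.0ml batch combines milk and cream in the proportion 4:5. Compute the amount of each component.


Total parts = 4 + 5 = 9
milk: 584.0 × 4/9 = 259.6ml
cream: 584.0 × 5/9 = 324.4ml
= 259.6ml and 324.4ml

259.6ml and 324.4ml


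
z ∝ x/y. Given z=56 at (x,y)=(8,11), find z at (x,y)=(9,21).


z = k·x/y
Solve for k using the known point: k = z·y/x = 56×11/8 = 616/8 = 77.0000
Now evaluate at x=9, y=21:
z = k × 9 / 21 = (616 × 9) / (8 × 21) = 5544/168
= 33.0000

33.0000


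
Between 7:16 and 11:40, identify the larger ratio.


7/16 = 0.4375
11/40 = 0.2750
0.4375 > 0.2750, so 7:16 is greater
= 7:16

7:16


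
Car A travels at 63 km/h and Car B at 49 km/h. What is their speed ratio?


Ratio = 63:49
GCD = 7
Simplified = 9:7
Time ratio (same distance) = 7:9
Speed ratio = 9:7

9:7


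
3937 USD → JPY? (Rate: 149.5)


Amount × rate = 3937 × 149.5
= 588581.50 JPY

588581.50 JPY


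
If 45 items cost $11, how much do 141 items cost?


Direct proportion: y/x = constant
k = 11/45 ≈ 0.2444
y₂ = k × 141 = 11 × 141 / 45 = 1551/45
≈ 34.47

34.47


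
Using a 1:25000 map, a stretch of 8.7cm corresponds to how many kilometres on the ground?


Real distance = map distance × scale
= 8.7cm × 25000
= 217500 cm = 2175.0 m
= 2.175 km

2.175 km


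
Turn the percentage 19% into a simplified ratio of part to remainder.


19% means 19 parts out of 100; remainder = 81
Part : remainder = 19:81
GCD = 1
= 19:81

19:81


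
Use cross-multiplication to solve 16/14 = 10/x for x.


Cross multiply: 16 × x = 14 × 10
16x = 140
x = 140 / 16
= 8.75

8.75


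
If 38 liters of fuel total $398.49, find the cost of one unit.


Unit rate = total / quantity
= 398.49 / 38
= $10.49 per unit

$10.49 per unit


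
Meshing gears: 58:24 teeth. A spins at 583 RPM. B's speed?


Gear ratio = 58:24 = 29:12
RPM_B = RPM_A × (teeth_A / teeth_B)
= 583 × (58/24)
= 1408.9 RPM

1408.9 RPM


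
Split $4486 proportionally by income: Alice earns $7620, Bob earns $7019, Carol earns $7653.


Total income = 7620 + 7019 + 7653 = $22292
Alice: $4486 × 7620/22292 = $1533.43
Bob: $4486 × 7019/22292 = $1412.49
Carol: $4486 × 7653/22292 = $1540.08
= Alice: $1533.43, Bob: $1412.49, Carol: $1540.08

Alice: $1533.43, Bob: $1412.49, Carol: $1540.08


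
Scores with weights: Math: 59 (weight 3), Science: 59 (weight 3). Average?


Numerator = 59×3 + 59×3
= 177 + 177
= 354
Total weight = 6
Weighted avg = 354/6
= 59.00

59.00


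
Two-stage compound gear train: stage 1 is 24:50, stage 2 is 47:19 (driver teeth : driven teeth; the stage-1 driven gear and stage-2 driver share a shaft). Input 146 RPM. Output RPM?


Stage 1: RPM_B = RPM_A × t_A/t_B = 146 × 24/50 = 3504/50 = 70.08
B and C share a shaft → RPM_C = RPM_B
Stage 2: RPM_D = RPM_C × t_C/t_D = RPM_A × (t_A×t_C)/(t_B×t_D)
Overall ratio = (24×47)/(50×19) = 1128/950
RPM_D = 146 × 1128/950 = 164688/950
≈ 173.36 RPM

173.36 RPM


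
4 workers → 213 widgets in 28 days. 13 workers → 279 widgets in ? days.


Days ∝ work / workers, so d₂ = d₁ × (m₁/m₂) × (w₂/w₁)
Workers factor (inverse): 4/13 ≈ 0.3077
Work factor (direct): 279/213 ≈ 1.3099
d₂ = 28 × 4/13 × 279/213 = (28 × 4 × 279) / (13 × 213) = 31248/2769
≈ 11.28 days

11.28 days


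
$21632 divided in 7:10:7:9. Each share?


Total parts = 7 + 10 + 7 + 9 = 33
Part 1: 21632 × 7/33 = 4588.61
Part 2: 21632 × 10/33 = 6555.15
Part 3: 21632 × 7/33 = 4588.61
Part 4: 21632 × 9/33 = 5899.64
= Part 1: $4588.61, Part 2: $6555.15, Part 3: $4588.61, Part 4: $5899.64

Part 1: $4588.61, Part 2: $6555.15, Part 3: $4588.61, Part 4: $5899.64


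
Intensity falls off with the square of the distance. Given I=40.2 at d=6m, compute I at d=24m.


I₁d₁² = I₂d₂²
I₂ = I₁ × (d₁/d₂)²
= 40.2 × (6/24)²
= 40.2 × 36/576
= 1447.2/576
= 2.5125

2.5125


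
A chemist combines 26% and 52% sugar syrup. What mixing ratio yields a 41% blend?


Let x parts of 26% mix with y parts of 52%.
26x + 52y = 41(x + y)
26x + 52y = 41x + 41y
x(26 - 41) = y(41 - 52)
x/y = (52 - 41)/(41 - 26) = 11/15
Simplify: 11:15
= 11:15

11:15


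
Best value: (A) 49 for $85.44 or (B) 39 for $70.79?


Deal A: $85.44/49 = $1.7437/unit
Deal B: $70.79/39 = $1.8151/unit
A is cheaper per unit
= Deal A

Deal A


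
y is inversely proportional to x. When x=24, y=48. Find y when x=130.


Inverse proportion: x × y = constant
k = 24 × 48 = 1152
y₂ = k / 130 = 1152 / 130
= 8.86

8.86


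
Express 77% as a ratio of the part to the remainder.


77% means 77 parts out of 100; remainder = 23
Part : remainder = 77:23
GCD = 1
= 77:23

77:23


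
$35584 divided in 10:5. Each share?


Total parts = 10 + 5 = 15
Part 1: 35584 × 10/15 = 23722.67
Part 2: 35584 × 5/15 = 11861.33
= Part 1: $23722.67, Part 2: $11861.33

Part 1: $23722.67, Part 2: $11861.33


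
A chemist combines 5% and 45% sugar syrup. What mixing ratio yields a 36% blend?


Let x parts of 5% mix with y parts of 45%.
5x + 45y = 36(x + y)
5x + 45y = 36x + 36y
x(5 - 36) = y(36 - 45)
x/y = (45 - 36)/(36 - 5) = 9/31
Simplify: 9:31
= 9:31

9:31


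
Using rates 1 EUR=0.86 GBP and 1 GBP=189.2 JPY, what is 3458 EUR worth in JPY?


Step 1: 3458 EUR × 0.86 = 2973.88 GBP
Step 2: 2973.88 GBP × 189.2 = 562658.10 JPY
Implied rate EUR→JPY = 0.86 × 189.2 = 162.7120
= 562658.10 JPY

562658.10 JPY


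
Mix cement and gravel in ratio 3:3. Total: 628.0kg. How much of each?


Total parts = 3 + 3 = 6
cement: 628.0 × 3/6 = 314.0kg
gravel: 628.0 × 3/6 = 314.0kg
= 314.0kg and 314.0kg

314.0kg and 314.0kg


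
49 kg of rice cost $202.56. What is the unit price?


Unit rate = total / quantity
= 202.56 / 49
= $4.13 per unit

$4.13 per unit


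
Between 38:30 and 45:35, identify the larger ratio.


38/30 = 1.2667
45/35 = 1.2857
1.2667 < 1.2857, so 38:30 is less
= 45:35

45:35


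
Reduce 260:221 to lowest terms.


GCD(260, 221) = 13
260/13 : 221/13
= 20:17

20:17


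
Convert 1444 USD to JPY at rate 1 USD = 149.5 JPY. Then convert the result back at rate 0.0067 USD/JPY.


Amount × rate = 1444 × 149.5 = 215878.00 JPY
Round-trip: 215878.00 × 0.0067 = 1446.38 USD
= 215878.00 JPY, then 1446.38 USD

215878.00 JPY, then 1446.38 USD


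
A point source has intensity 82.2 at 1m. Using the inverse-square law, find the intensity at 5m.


I₁d₁² = I₂d₂²
I₂ = I₁ × (d₁/d₂)²
= 82.2 × (1/5)²
= 82.2 × 1/25
= 82.2/25
= 3.2880

3.2880


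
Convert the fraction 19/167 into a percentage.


Percentage = (part / whole) × 100
= (19 / 167) × 100
≈ 11.38%

11.38%


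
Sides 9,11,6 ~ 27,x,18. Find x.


Scale factor = 27/9 = 3
Missing side = 11 × 3
= 33.0

33.0


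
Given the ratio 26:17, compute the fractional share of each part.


Total parts = 26 + 17 = 43
First part: 26/43 = 26/43
Second part: 17/43 = 17/43
= 26/43 and 17/43

26/43 and 17/43


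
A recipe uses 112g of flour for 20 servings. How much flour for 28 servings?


Direct proportion: y/x = constant
k = 112/20 = 5.6000
y₂ = k × 28 = 112 × 28 / 20 = 3136/20
= 156.80

156.80


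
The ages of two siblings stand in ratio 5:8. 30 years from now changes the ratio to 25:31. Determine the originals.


Let A = 5k, B = 8k.
(5k + 30) / (8k + 30) = 25/31
Cross-multiply: 31(5k + 30) = 25(8k + 30)
155k + 930 = 200k + 750
155k - 200k = 750 - 930
-45k = -180
k = -180/-45 = 4
A = 5×4 = 20, B = 8×4 = 32
= A = 20, B = 32

A = 20, B = 32


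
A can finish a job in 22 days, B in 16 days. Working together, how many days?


Rate of A = 1/22 per day
Rate of B = 1/16 per day
Combined rate = 1/22 + 1/16 = 38/352 ≈ 0.1080 per day
Days = 1 / combined rate = 352/38
≈ 9.26 days

9.26 days


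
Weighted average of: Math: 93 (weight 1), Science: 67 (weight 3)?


Numerator = 93×1 + 67×3
= 93 + 201
= 294
Total weight = 4
Weighted avg = 294/4
= 73.50

73.50


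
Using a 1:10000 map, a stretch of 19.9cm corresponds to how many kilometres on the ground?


Real distance = map distance × scale
= 19.9cm × 10000
= 199000 cm = 1990.0 m
= 1.990 km

1.990 km


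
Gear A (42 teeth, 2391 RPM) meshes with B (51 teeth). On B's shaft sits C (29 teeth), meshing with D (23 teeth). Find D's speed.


Stage 1: RPM_B = RPM_A × t_A/t_B = 2391 × 42/51 = 100422/51 ≈ 1969.06
B and C share a shaft → RPM_C = RPM_B
Stage 2: RPM_D = RPM_C × t_C/t_D = RPM_A × (t_A×t_C)/(t_B×t_D)
Overall ratio = (42×29)/(51×23) = 1218/1173
RPM_D = 2391 × 1218/1173 = 2912238/1173
≈ 2482.73 RPM

2482.73 RPM
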